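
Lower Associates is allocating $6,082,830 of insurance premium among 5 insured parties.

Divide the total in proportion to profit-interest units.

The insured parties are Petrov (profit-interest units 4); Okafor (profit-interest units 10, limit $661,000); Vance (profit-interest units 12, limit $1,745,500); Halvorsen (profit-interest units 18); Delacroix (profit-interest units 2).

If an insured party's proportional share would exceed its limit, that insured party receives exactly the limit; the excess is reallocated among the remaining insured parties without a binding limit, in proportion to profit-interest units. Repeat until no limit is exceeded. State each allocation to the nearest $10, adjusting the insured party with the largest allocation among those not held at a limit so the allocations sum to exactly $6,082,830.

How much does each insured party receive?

Petrov: $612,720 | Okafor: $661,000 | Vance: $1,745,500 | Halvorsen: $2,757,250 | Delacroix: $306,360

Profit-interest units total: 46.
Unconstrained shares: Petrov 528,941.74; Okafor 1,322,354.35; Vance 1,586,825.22; Halvorsen 2,380,237.83; Delacroix 264,470.87.
Cap binds for Okafor ($661,000); remaining pool $5,421,830 reallocated over remaining profit-interest units 36.
Cap binds for Vance ($1,745,500); remaining pool $3,676,330 reallocated over remaining profit-interest units 24.
Remaining shares: Petrov 612,721.67 → $612,720; Halvorsen 2,757,247.50 → $2,757,250; Delacroix 306,360.83 → $306,360.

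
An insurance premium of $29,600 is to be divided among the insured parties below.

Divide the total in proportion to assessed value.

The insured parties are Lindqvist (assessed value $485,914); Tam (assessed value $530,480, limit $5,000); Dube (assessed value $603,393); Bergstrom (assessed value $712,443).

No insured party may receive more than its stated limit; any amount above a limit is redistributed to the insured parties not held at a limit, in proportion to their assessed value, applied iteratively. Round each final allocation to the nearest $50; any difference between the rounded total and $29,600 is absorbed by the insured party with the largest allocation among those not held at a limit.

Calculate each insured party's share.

Sum of assessed value: 2,332,230.
Proportional shares (ignoring caps): Lindqvist 6,167.08; Tam 6,732.70; Dube 7,658.09; Bergstrom 9,042.12.
Cap binds for Tam ($5,000); balance $24,600 reallocated over remaining assessed value 1,801,750.
Remaining shares: Lindqvist 6,634.37 → $6,650; Dube 8,238.36 → $8,250; Bergstrom 9,727.26 → $9,750.
Rounding difference −$50 applied to Bergstrom → $9,700.

Lindqvist: $6,650 · Tam: $5,000 · Dube: $8,250 · Bergstrom: $9,700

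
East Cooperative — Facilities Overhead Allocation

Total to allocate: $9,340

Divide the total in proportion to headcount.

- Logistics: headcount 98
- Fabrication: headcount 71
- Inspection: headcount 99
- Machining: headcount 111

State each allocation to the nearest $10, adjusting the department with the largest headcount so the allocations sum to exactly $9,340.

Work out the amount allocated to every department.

Logistics: $2,420; Fabrication: $1,750; Inspection: $2,440; Machining: $2,730

Sum of headcount: 379.
Proportional shares: Logistics 98/379 × $9,340 = 2,415.09; Fabrication 71/379 × $9,340 = 1,749.71; Inspection 99/379 × $9,340 = 2,439.74; Machining 111/379 × $9,340 = 2,735.46.
At nearest $10: Logistics $2,420; Fabrication $1,750; Inspection $2,440; Machining $2,740. Sum = $9,350.
Difference $9,340 − $9,350 = −$10 applied to largest headcount (Machining): Machining becomes $2,730.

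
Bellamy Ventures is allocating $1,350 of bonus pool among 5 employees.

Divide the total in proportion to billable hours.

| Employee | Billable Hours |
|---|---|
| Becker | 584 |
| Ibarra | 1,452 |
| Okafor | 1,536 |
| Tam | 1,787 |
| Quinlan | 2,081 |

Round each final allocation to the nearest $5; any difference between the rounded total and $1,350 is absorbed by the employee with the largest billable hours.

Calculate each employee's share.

Total billable hours = 584 + 1,452 + 1,536 + 1,787 + 2,081 = 7,440.
Unrounded shares: Becker 105.97; Ibarra 263.47; Okafor 278.71; Tam 324.25; Quinlan 377.60.
After rounding ($5): Becker $105; Ibarra $265; Okafor $280; Tam $325; Quinlan $380. Sum = $1,355.
Difference $1,350 − $1,355 = −$5 applied to largest billable hours (Quinlan): Quinlan becomes $375.

Becker: $105; Ibarra: $265; Okafor: $280; Tam: $325; Quinlan: $375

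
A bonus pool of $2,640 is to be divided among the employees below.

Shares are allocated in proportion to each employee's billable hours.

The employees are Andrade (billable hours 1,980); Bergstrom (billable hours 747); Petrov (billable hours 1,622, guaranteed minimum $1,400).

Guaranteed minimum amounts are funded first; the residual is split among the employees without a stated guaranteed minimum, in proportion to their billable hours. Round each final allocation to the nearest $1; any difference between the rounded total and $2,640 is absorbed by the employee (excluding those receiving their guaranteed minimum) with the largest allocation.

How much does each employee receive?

Guaranteed amounts: Petrov $1,400. Remaining pool $1,240.
Remaining pool split over remaining billable hours 2,727: Andrade 900.33 → $900; Bergstrom 339.67 → $340.

Andrade: $900 | Bergstrom: $340 | Petrov: $1,400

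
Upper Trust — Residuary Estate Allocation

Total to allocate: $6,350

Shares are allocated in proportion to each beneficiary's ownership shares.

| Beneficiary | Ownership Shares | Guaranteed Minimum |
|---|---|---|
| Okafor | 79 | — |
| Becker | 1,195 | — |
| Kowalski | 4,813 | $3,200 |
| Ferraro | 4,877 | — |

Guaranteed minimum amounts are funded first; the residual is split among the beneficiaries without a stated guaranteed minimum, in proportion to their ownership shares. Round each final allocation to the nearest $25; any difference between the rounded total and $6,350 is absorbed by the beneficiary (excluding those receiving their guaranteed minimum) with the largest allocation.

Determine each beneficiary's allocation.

Okafor: $50 | Becker: $600 | Kowalski: $3,200 | Ferraro: $2,500

Fund the minimums — Kowalski $3,200. Balance $3,150.
Balance split over remaining ownership shares 6,151: Okafor 40.46 → $50; Becker 611.97 → $600; Ferraro 2,497.57 → $2,500.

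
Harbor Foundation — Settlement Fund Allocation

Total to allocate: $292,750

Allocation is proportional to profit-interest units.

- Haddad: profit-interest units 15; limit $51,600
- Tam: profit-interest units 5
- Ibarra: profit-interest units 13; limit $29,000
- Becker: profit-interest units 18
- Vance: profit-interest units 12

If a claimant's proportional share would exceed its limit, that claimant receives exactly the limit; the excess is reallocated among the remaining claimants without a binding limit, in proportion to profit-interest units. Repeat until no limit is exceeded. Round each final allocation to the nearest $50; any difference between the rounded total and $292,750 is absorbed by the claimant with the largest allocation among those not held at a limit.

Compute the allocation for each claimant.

Haddad: $51,600; Tam: $30,300; Ibarra: $29,000; Becker: $109,100; Vance: $72,750

Total profit-interest units = 63.
Proportional shares (ignoring caps): Haddad 69,702.38; Tam 23,234.13; Ibarra 60,408.73; Becker 83,642.86; Vance 55,761.90.
Capped: Haddad ($51,600), Ibarra ($29,000); remaining pool $212,150 reallocated over remaining profit-interest units 35.
Redistributed shares: Tam 30,307.14 → $30,300; Becker 109,105.71 → $109,100; Vance 72,737.14 → $72,750.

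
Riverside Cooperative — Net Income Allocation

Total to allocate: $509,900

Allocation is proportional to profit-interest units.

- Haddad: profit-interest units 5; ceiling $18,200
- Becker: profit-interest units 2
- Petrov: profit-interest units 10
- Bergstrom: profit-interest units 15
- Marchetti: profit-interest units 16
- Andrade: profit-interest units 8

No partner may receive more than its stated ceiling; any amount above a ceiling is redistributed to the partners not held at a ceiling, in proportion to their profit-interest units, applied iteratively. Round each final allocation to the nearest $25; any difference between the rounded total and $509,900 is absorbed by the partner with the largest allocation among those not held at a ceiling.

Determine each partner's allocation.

Haddad: $18,200; Becker: $19,275; Petrov: $96,400; Bergstrom: $144,625; Marchetti: $154,275; Andrade: $77,125

Profit-interest units total: 56.
Pro-rata shares before constraints: Haddad 45,526.79; Becker 18,210.71; Petrov 91,053.57; Bergstrom 136,580.36; Marchetti 145,685.71; Andrade 72,842.86.
Held at cap: Haddad ($18,200); balance $491,700 reallocated over remaining profit-interest units 51.
Shares after redistribution: Becker 19,282.35 → $19,275; Petrov 96,411.76 → $96,400; Bergstrom 144,617.65 → $144,625; Marchetti 154,258.82 → $154,250; Andrade 77,129.41 → $77,125.
Rounding difference +$25 applied to Marchetti → $154,275.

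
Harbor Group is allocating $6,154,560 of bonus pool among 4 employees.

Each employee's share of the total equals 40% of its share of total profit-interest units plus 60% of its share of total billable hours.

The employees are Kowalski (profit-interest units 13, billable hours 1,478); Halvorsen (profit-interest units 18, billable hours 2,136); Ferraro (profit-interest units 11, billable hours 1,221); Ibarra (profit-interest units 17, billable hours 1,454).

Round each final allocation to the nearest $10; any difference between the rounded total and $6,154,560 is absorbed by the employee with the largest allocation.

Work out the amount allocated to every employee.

Kowalski: $1,410,280 · Halvorsen: $2,005,270 · Ferraro: $1,175,920 · Ibarra: $1,563,090

Totals — profit-interest units 59, billable hours 6,289.
Combined weights (40% profit-interest units + 60% billable hours): Kowalski 0.2291; Halvorsen 0.3258; Ferraro 0.1911; Ibarra 0.2540.
Raw shares: Kowalski 1,410,278.67; Halvorsen 2,005,268.18; Ferraro 1,175,923.34; Ibarra 1,563,089.82.
At nearest $10: Kowalski $1,410,280; Halvorsen $2,005,270; Ferraro $1,175,920; Ibarra $1,563,090. Sum = $6,154,560.
Sum already equals the total — no adjustment.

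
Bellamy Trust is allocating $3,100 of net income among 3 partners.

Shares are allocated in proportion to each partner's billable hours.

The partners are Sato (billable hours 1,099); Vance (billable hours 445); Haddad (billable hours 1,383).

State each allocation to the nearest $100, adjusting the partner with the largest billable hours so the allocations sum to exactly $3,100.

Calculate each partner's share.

Combined billable hours = 2,927.
Unrounded shares: Sato 1,099/2,927 × $3,100 = 1,163.96; Vance 445/2,927 × $3,100 = 471.30; Haddad 1,383/2,927 × $3,100 = 1,464.74.
Rounded to nearest $100: Sato $1,200; Vance $500; Haddad $1,500. Sum = $3,200.
Difference $3,100 − $3,200 = −$100 applied to largest billable hours (Haddad): Haddad becomes $1,400.

Sato: $1,200 | Vance: $500 | Haddad: $1,400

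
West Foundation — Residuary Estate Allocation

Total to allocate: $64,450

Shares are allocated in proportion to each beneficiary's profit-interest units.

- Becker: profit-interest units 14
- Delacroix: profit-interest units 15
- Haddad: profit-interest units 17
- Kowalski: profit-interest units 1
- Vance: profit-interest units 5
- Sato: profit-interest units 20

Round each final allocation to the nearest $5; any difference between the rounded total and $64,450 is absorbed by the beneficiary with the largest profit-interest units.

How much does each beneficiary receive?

Becker: $12,530 | Delacroix: $13,425 | Haddad: $15,215 | Kowalski: $895 | Vance: $4,475 | Sato: $17,910

Sum of profit-interest units: 72.
Unrounded shares: Becker 14/72 × $64,450 = 12,531.94; Delacroix 15/72 × $64,450 = 13,427.08; Haddad 17/72 × $64,450 = 15,217.36; Kowalski 1/72 × $64,450 = 895.14; Vance 5/72 × $64,450 = 4,475.69; Sato 20/72 × $64,450 = 17,902.78.
Rounded to nearest $5: Becker $12,530; Delacroix $13,425; Haddad $15,215; Kowalski $895; Vance $4,475; Sato $17,905. Sum = $64,445.
Difference $64,450 − $64,445 = +$5 applied to largest profit-interest units (Sato): Sato becomes $17,910.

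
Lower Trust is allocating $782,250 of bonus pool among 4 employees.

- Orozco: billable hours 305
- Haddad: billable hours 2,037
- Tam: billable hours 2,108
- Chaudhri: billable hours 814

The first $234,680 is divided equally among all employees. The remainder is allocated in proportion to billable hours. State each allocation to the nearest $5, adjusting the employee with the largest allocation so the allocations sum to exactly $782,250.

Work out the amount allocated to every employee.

Orozco: $90,395; Haddad: $270,560; Tam: $277,950; Chaudhri: $143,345

First tranche $234,680 split equally: $58,670 each.
Remainder $547,570 by billable hours (total 5,264): Orozco 31,726.61 → $31,725; Haddad 211,892.11 → $211,890; Tam 219,277.65 → $219,280; Chaudhri 84,673.63 → $84,675.
Totals: Orozco $58,670 + $31,725 = $90,395; Haddad $58,670 + $211,890 = $270,560; Tam $58,670 + $219,280 = $277,950; Chaudhri $58,670 + $84,675 = $143,345.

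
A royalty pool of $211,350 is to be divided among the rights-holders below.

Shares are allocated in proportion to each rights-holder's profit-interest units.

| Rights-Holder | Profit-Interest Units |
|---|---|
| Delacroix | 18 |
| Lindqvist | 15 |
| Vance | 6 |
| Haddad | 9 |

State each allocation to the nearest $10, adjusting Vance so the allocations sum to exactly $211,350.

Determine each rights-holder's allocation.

Delacroix: $79,260 · Lindqvist: $66,050 · Vance: $26,410 · Haddad: $39,630

Profit-interest units total: 48.
Proportional shares: Delacroix 18/48 × $211,350 = 79,256.25; Lindqvist 15/48 × $211,350 = 66,046.88; Vance 6/48 × $211,350 = 26,418.75; Haddad 9/48 × $211,350 = 39,628.12.
At nearest $10: Delacroix $79,260; Lindqvist $66,050; Vance $26,420; Haddad $39,630. Sum = $211,360.
Difference $211,350 − $211,360 = −$10 applied to Vance: Vance becomes $26,410.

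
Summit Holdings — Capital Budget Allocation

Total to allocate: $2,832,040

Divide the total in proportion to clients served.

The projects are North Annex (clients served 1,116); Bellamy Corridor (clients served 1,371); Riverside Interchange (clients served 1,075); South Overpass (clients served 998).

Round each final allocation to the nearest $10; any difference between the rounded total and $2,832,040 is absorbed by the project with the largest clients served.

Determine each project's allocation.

North Annex: $693,100 | Bellamy Corridor: $851,480 | Riverside Interchange: $667,640 | South Overpass: $619,820

Combined clients served = 1,116 + 1,371 + 1,075 + 998 = 4,560.
Raw shares: North Annex 693,104.53; Bellamy Corridor 851,475.18; Riverside Interchange 667,641.01; South Overpass 619,819.28.
At nearest $10: North Annex $693,100; Bellamy Corridor $851,480; Riverside Interchange $667,640; South Overpass $619,820. Sum = $2,832,040.
No rounding difference to absorb.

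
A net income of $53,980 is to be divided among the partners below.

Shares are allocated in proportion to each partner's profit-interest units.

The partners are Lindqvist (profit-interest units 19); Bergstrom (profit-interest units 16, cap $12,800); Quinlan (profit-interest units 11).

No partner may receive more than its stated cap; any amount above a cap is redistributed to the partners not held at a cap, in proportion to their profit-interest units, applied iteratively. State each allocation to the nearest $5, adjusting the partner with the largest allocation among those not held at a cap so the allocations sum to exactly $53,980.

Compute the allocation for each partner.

Lindqvist: $26,080 · Bergstrom: $12,800 · Quinlan: $15,100

Sum of profit-interest units: 46.
Pro-rata shares before constraints: Lindqvist 22,296.09; Bergstrom 18,775.65; Quinlan 12,908.26.
Held at cap: Bergstrom ($12,800); balance $41,180 reallocated over remaining profit-interest units 30.
Remaining shares: Lindqvist 26,080.67 → $26,080; Quinlan 15,099.33 → $15,100.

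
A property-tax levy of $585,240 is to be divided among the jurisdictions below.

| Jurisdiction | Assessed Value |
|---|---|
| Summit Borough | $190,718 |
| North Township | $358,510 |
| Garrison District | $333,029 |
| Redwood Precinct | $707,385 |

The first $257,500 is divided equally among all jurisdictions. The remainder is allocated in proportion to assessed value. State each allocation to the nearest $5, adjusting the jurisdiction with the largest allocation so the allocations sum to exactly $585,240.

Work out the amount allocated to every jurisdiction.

Summit Borough: $103,695 | North Township: $138,290 | Garrison District: $133,035 | Redwood Precinct: $210,220

First tranche $257,500 split equally: $64,375 each.
Remainder $327,740 by assessed value (total 1,589,642): Summit Borough 39,320.75 → $39,320; North Township 73,914.80 → $73,915; Garrison District 68,661.32 → $68,660; Redwood Precinct 145,843.13 → $145,845.
Totals: Summit Borough $64,375 + $39,320 = $103,695; North Township $64,375 + $73,915 = $138,290; Garrison District $64,375 + $68,660 = $133,035; Redwood Precinct $64,375 + $145,845 = $210,220.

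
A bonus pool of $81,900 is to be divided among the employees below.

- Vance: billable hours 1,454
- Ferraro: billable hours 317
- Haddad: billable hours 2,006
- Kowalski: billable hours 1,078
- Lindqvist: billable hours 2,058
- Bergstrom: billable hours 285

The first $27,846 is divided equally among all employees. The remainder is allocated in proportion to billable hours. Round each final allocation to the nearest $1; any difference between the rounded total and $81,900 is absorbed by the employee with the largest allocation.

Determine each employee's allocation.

Equal tier: $27,846 ÷ 6 = $4,641 apiece.
Remainder $54,054 by billable hours (total 7,198): Vance 10,918.94 → $10,919; Ferraro 2,380.54 → $2,381; Haddad 15,064.23 → $15,064; Kowalski 8,095.33 → $8,095; Lindqvist 15,454.73 → $15,455; Bergstrom 2,140.23 → $2,140.
Totals: Vance $4,641 + $10,919 = $15,560; Ferraro $4,641 + $2,381 = $7,022; Haddad $4,641 + $15,064 = $19,705; Kowalski $4,641 + $8,095 = $12,736; Lindqvist $4,641 + $15,455 = $20,096; Bergstrom $4,641 + $2,140 = $6,781.

Vance: $15,560 | Ferraro: $7,022 | Haddad: $19,705 | Kowalski: $12,736 | Lindqvist: $20,096 | Bergstrom: $6,781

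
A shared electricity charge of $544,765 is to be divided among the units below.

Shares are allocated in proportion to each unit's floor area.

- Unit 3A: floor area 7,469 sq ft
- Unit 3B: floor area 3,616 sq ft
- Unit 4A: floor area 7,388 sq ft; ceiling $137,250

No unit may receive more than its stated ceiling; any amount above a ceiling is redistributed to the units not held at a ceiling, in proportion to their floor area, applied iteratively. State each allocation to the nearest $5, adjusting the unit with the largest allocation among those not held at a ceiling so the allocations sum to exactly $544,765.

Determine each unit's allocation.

Combined floor area = 18,473.
Pro-rata shares before constraints: Unit 3A 220,259.29; Unit 3B 106,635.10; Unit 4A 217,870.61.
Capped: Unit 4A ($137,250); balance $407,515 reallocated over remaining floor area 11,085.
Remaining shares: Unit 3A 274,580.92 → $274,580; Unit 3B 132,934.08 → $132,935.

Unit 3A: $274,580 · Unit 3B: $132,935 · Unit 4A: $137,250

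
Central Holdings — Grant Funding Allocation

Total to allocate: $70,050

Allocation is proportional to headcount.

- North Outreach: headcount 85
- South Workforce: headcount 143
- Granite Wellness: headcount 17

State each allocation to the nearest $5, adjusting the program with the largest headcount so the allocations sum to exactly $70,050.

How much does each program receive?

North Outreach: $24,305 · South Workforce: $40,885 · Granite Wellness: $4,860

Combined headcount = 85 + 143 + 17 = 245.
Unrounded shares: North Outreach 24,303.06; South Workforce 40,886.33; Granite Wellness 4,860.61.
Rounded to nearest $5: North Outreach $24,305; South Workforce $40,885; Granite Wellness $4,860. Sum = $70,050.
Rounded total matches; no reconciliation needed.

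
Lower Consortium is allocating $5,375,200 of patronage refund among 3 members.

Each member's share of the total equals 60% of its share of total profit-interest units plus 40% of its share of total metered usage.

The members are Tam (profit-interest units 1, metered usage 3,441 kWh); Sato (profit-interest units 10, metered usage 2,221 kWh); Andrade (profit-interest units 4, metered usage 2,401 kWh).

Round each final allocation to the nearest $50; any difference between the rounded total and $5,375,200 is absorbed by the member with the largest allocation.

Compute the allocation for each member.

Totals — profit-interest units 15, metered usage 8,063.
Blended shares (60% profit-interest units + 40% metered usage): Tam 0.2107; Sato 0.5102; Andrade 0.2791.
Proportional shares: Tam 1,132,585.24; Sato 2,742,331.98; Andrade 1,500,282.79.
Rounded to nearest $50: Tam $1,132,600; Sato $2,742,350; Andrade $1,500,300. Sum = $5,375,250.
Difference $5,375,200 − $5,375,250 = −$50 applied to largest allocation (Sato): Sato becomes $2,742,300.

Tam: $1,132,600 · Sato: $2,742,300 · Andrade: $1,500,300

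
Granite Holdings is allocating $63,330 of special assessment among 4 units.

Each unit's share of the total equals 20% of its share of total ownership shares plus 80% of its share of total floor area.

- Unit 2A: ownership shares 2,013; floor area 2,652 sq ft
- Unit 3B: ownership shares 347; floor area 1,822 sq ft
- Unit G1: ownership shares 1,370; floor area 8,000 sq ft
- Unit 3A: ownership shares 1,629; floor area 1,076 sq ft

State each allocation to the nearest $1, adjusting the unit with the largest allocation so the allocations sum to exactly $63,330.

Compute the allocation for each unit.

Totals — ownership shares 5,359, floor area 13,550.
Composite weights (20% ownership shares + 80% floor area): Unit 2A 0.2317; Unit 3B 0.1205; Unit G1 0.5235; Unit 3A 0.1243.
Proportional shares: Unit 2A 14,673.66; Unit 3B 7,632.67; Unit G1 33,150.32; Unit 3A 7,873.35.
At nearest $1: Unit 2A $14,674; Unit 3B $7,633; Unit G1 $33,150; Unit 3A $7,873. Sum = $63,330.
Rounded total matches; no reconciliation needed.

Unit 2A: $14,674; Unit 3B: $7,633; Unit G1: $33,150; Unit 3A: $7,873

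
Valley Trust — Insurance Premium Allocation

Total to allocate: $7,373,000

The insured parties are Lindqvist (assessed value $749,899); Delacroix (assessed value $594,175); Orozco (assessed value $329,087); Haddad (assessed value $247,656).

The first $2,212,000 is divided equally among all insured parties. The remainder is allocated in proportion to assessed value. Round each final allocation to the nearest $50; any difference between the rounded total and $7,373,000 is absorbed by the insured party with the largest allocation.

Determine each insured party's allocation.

Lindqvist: $2,567,900 | Delacroix: $2,149,500 | Orozco: $1,437,200 | Haddad: $1,218,400

Equal tier: $2,212,000 ÷ 4 = $553,000 apiece.
Remainder $5,161,000 by assessed value (total 1,920,817): Lindqvist 2,014,886.76 → $2,014,900; Delacroix 1,596,475.45 → $1,596,500; Orozco 884,216.46 → $884,200; Haddad 665,421.34 → $665,400.
Totals: Lindqvist $553,000 + $2,014,900 = $2,567,900; Delacroix $553,000 + $1,596,500 = $2,149,500; Orozco $553,000 + $884,200 = $1,437,200; Haddad $553,000 + $665,400 = $1,218,400.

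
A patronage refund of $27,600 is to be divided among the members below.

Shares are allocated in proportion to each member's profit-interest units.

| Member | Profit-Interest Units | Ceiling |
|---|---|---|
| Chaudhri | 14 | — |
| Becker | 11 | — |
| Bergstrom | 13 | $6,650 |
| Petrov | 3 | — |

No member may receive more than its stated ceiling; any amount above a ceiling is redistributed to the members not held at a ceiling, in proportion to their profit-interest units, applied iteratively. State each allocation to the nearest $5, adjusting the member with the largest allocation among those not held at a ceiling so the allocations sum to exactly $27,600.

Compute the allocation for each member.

Chaudhri: $10,475 · Becker: $8,230 · Bergstrom: $6,650 · Petrov: $2,245

Profit-interest units total: 41.
Proportional shares (ignoring caps): Chaudhri 9,424.39; Becker 7,404.88; Bergstrom 8,751.22; Petrov 2,019.51.
Cap binds for Bergstrom ($6,650); remaining pool $20,950 reallocated over remaining profit-interest units 28.
Redistributed shares: Chaudhri 10,475.00 → $10,475; Becker 8,230.36 → $8,230; Petrov 2,244.64 → $2,245.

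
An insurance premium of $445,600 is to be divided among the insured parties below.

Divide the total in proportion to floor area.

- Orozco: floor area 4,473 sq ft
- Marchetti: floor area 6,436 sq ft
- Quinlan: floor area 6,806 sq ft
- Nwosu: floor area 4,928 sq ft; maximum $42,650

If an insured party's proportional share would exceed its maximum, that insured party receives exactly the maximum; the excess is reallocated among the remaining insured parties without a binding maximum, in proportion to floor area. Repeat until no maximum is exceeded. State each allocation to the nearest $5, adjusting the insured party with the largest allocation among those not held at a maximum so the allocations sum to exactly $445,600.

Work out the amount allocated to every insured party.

Orozco: $101,745; Marchetti: $146,395; Quinlan: $154,810; Nwosu: $42,650

Floor area total: 22,643.
Proportional shares (ignoring caps): Orozco 88,025.83; Marchetti 126,656.43; Quinlan 133,937.80; Nwosu 96,979.94.
Cap binds for Nwosu ($42,650); remaining pool $402,950 reallocated over remaining floor area 17,715.
Redistributed shares: Orozco 101,744.02 → $101,745; Marchetti 146,394.93 → $146,395; Quinlan 154,811.05 → $154,810.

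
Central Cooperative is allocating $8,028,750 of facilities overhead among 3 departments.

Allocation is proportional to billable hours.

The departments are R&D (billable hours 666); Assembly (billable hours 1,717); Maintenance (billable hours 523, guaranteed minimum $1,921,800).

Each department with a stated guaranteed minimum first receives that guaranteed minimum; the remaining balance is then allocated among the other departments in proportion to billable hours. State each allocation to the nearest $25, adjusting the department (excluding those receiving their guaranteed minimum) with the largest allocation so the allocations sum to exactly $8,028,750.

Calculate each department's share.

R&D: $1,706,775 | Assembly: $4,400,175 | Maintenance: $1,921,800

Fund the minimums — Maintenance $1,921,800. Remaining pool $6,106,950.
Remaining pool split over remaining billable hours 2,383: R&D 1,706,768.23 → $1,706,775; Assembly 4,400,181.77 → $4,400,175.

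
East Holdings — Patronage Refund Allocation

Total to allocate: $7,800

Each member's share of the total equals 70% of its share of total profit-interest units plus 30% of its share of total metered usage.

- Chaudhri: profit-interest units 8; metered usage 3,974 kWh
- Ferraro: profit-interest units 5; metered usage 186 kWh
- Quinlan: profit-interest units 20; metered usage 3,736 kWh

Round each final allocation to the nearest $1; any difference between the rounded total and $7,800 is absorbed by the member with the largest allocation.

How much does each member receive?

Chaudhri: $2,501 | Ferraro: $882 | Quinlan: $4,417

Totals — profit-interest units 33, metered usage 7,896.
Composite weights (70% profit-interest units + 30% metered usage): Chaudhri 0.3207; Ferraro 0.1131; Quinlan 0.5662.
Proportional shares: Chaudhri 2,501.34; Ferraro 882.39; Quinlan 4,416.26.
After rounding ($1): Chaudhri $2,501; Ferraro $882; Quinlan $4,416. Sum = $7,799.
Difference $7,800 − $7,799 = +$1 applied to largest allocation (Quinlan): Quinlan becomes $4,417.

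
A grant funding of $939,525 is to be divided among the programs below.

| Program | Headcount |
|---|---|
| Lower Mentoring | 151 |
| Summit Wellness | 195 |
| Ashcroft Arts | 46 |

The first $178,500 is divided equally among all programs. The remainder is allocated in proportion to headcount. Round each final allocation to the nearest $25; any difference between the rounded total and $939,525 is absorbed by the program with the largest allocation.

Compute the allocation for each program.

Lower Mentoring: $352,650 · Summit Wellness: $438,075 · Ashcroft Arts: $148,800

$178,500 shared equally gives $59,500 per program.
Remainder $761,025 by headcount (total 392): Lower Mentoring 293,149.94 → $293,150; Summit Wellness 378,571.11 → $378,575; Ashcroft Arts 89,303.95 → $89,300.
Totals: Lower Mentoring $59,500 + $293,150 = $352,650; Summit Wellness $59,500 + $378,575 = $438,075; Ashcroft Arts $59,500 + $89,300 = $148,800.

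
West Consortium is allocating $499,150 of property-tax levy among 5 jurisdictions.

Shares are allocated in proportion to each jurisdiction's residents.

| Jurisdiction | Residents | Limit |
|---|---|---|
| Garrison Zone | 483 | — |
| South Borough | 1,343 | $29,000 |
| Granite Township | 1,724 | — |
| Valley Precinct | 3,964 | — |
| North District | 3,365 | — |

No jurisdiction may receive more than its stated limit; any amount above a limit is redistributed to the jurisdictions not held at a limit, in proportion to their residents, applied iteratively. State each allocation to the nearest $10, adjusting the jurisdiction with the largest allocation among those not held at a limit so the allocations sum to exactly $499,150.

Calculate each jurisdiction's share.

Garrison Zone: $23,810 | South Borough: $29,000 | Granite Township: $85,000 | Valley Precinct: $195,440 | North District: $165,900

Total residents = 10,879.
Proportional shares (ignoring caps): Garrison Zone 22,160.99; South Borough 61,619.49; Granite Township 79,100.52; Valley Precinct 181,876.15; North District 154,392.84.
Capped: South Borough ($29,000); residual $470,150 reallocated over remaining residents 9,536.
Shares after redistribution: Garrison Zone 23,813.18 → $23,810; Granite Township 84,997.76 → $85,000; Valley Precinct 195,435.68 → $195,440; North District 165,903.39 → $165,900.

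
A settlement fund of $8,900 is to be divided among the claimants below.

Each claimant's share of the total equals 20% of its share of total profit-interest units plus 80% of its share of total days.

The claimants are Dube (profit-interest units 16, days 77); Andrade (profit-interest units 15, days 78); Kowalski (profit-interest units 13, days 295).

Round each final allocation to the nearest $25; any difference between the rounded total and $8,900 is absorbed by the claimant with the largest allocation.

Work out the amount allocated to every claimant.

Dube: $1,875 | Andrade: $1,850 | Kowalski: $5,175

Profit-interest units total 44; days total 450.
Composite weights (20% profit-interest units + 80% days): Dube 0.2096; Andrade 0.2068; Kowalski 0.5835.
Proportional shares: Dube 1,865.58; Andrade 1,840.95; Kowalski 5,193.46.
At nearest $25: Dube $1,875; Andrade $1,850; Kowalski $5,200. Sum = $8,925.
Difference $8,900 − $8,925 = −$25 applied to largest allocation (Kowalski): Kowalski becomes $5,175.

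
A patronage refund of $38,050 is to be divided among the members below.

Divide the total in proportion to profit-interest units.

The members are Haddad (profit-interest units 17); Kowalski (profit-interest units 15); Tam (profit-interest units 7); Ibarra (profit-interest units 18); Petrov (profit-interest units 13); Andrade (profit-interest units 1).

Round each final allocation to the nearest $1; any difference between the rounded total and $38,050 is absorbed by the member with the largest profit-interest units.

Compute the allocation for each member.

Combined profit-interest units = 17 + 15 + 7 + 18 + 13 + 1 = 71.
Proportional shares: Haddad 9,110.56; Kowalski 8,038.73; Tam 3,751.41; Ibarra 9,646.48; Petrov 6,966.90; Andrade 535.92.
At nearest $1: Haddad $9,111; Kowalski $8,039; Tam $3,751; Ibarra $9,646; Petrov $6,967; Andrade $536. Sum = $38,050.
Sum already equals the total — no adjustment.

Haddad: $9,111 · Kowalski: $8,039 · Tam: $3,751 · Ibarra: $9,646 · Petrov: $6,967 · Andrade: $536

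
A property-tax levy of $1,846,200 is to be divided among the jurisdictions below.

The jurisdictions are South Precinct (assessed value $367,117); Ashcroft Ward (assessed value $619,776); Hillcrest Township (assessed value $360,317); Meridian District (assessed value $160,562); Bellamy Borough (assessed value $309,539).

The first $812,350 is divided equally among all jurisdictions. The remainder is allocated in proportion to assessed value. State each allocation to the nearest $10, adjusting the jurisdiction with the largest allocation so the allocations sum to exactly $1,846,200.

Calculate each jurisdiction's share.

First tranche $812,350 split equally: $162,470 each.
Remainder $1,033,850 by assessed value (total 1,817,311): South Precinct 208,849.18 → $208,850; Ashcroft Ward 352,584.35 → $352,580; Hillcrest Township 204,980.73 → $204,980; Meridian District 91,342.11 → $91,340; Bellamy Borough 176,093.63 → $176,090.
Rounding difference +$10 on remainder applied to Ashcroft Ward.
Totals: South Precinct $162,470 + $208,850 = $371,320; Ashcroft Ward $162,470 + $352,590 = $515,060; Hillcrest Township $162,470 + $204,980 = $367,450; Meridian District $162,470 + $91,340 = $253,810; Bellamy Borough $162,470 + $176,090 = $338,560.

South Precinct: $371,320 · Ashcroft Ward: $515,060 · Hillcrest Township: $367,450 · Meridian District: $253,810 · Bellamy Borough: $338,560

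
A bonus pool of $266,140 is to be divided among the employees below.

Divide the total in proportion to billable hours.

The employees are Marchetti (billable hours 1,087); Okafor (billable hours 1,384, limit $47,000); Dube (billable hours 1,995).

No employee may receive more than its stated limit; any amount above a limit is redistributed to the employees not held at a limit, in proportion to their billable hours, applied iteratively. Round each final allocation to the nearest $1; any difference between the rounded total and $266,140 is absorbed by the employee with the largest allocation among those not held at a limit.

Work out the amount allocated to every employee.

Total billable hours = 4,466.
Pro-rata shares before constraints: Marchetti 64,777.02; Okafor 82,475.99; Dube 118,886.99.
Cap binds for Okafor ($47,000); balance $219,140 reallocated over remaining billable hours 3,082.
Redistributed shares: Marchetti 77,289.16 → $77,289; Dube 141,850.84 → $141,851.

Marchetti: $77,289 · Okafor: $47,000 · Dube: $141,851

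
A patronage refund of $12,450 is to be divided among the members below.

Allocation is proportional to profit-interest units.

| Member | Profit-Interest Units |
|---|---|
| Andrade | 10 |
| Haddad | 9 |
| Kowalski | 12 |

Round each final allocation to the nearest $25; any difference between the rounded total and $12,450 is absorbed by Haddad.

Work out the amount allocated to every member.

Andrade: $4,025; Haddad: $3,600; Kowalski: $4,825

Profit-interest units total: 31.
Raw shares: Andrade 10/31 × $12,450 = 4,016.13; Haddad 9/31 × $12,450 = 3,614.52; Kowalski 12/31 × $12,450 = 4,819.35.
After rounding ($25): Andrade $4,025; Haddad $3,625; Kowalski $4,825. Sum = $12,475.
Difference $12,450 − $12,475 = −$25 applied to Haddad: Haddad becomes $3,600.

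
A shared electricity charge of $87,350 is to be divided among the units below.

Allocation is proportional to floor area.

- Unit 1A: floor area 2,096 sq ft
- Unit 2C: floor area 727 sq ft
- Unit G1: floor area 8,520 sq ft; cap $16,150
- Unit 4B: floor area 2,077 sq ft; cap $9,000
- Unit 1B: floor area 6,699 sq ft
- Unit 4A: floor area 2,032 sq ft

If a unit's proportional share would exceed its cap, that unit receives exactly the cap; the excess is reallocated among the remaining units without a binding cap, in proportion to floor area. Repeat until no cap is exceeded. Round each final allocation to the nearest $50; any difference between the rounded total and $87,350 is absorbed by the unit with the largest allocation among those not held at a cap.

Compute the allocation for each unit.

Sum of floor area: 22,151.
Pro-rata shares before constraints: Unit 1A 8,265.34; Unit 2C 2,866.84; Unit G1 33,597.67; Unit 4B 8,190.42; Unit 1B 26,416.76; Unit 4A 8,012.97.
Capped: Unit G1 ($16,150); residual $71,200 reallocated over remaining floor area 13,631.
Capped: Unit 4B ($9,000); residual $62,200 reallocated over remaining floor area 11,554.
Shares after redistribution: Unit 1A 11,283.64 → $11,300; Unit 2C 3,913.74 → $3,900; Unit 1B 36,063.51 → $36,050; Unit 4A 10,939.10 → $10,950.

Unit 1A: $11,300; Unit 2C: $3,900; Unit G1: $16,150; Unit 4B: $9,000; Unit 1B: $36,050; Unit 4A: $10,950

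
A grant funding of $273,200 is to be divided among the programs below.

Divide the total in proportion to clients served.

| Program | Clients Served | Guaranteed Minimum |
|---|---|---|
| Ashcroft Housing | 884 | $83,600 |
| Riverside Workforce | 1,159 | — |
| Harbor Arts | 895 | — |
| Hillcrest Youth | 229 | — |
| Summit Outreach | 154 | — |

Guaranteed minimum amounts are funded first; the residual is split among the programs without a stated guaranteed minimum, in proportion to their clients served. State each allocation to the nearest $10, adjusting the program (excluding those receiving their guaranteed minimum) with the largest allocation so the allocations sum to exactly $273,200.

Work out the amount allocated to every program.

Guaranteed amounts: Ashcroft Housing $83,600. Remaining pool $189,600.
Remaining pool split over remaining clients served 2,437: Riverside Workforce 90,170.87 → $90,170; Harbor Arts 69,631.51 → $69,630; Hillcrest Youth 17,816.33 → $17,820; Summit Outreach 11,981.29 → $11,980.

Ashcroft Housing: $83,600 · Riverside Workforce: $90,170 · Harbor Arts: $69,630 · Hillcrest Youth: $17,820 · Summit Outreach: $11,980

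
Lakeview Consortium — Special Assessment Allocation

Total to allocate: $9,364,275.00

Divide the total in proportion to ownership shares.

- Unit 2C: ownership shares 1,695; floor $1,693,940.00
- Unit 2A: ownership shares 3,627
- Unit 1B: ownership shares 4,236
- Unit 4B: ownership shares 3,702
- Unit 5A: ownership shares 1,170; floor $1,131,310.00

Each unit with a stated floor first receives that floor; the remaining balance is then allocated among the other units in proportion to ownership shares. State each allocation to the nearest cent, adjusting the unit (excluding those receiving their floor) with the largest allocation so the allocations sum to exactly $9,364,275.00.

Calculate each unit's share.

Unit 2C: $1,693,940.00 | Unit 2A: $2,050,760.37 | Unit 1B: $2,395,098.13 | Unit 4B: $2,093,166.50 | Unit 5A: $1,131,310.00

Fund the minimums — Unit 2C $1,693,940.00; Unit 5A $1,131,310.00. Balance $6,539,025.00.
Balance split over remaining ownership shares 11,565: Unit 2A 2,050,760.3696 → $2,050,760.37; Unit 1B 2,395,098.1323 → $2,395,098.13; Unit 4B 2,093,166.4981 → $2,093,166.50.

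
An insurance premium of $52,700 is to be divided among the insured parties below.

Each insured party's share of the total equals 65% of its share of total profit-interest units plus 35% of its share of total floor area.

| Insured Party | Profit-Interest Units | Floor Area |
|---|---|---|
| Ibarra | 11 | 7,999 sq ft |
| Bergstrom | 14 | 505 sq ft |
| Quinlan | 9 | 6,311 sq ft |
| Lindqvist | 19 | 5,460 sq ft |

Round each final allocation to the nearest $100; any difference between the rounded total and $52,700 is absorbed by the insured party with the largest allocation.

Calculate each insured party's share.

Ibarra: $14,400 | Bergstrom: $9,500 | Quinlan: $11,600 | Lindqvist: $17,200

Profit-interest units total 53; floor area total 20,275.
Combined weights (65% profit-interest units + 35% floor area): Ibarra 0.2730; Bergstrom 0.1804; Quinlan 0.2193; Lindqvist 0.3273.
Unrounded shares: Ibarra 14,386.55; Bergstrom 9,507.91; Quinlan 11,558.26; Lindqvist 17,247.28.
At nearest $100: Ibarra $14,400; Bergstrom $9,500; Quinlan $11,600; Lindqvist $17,200. Sum = $52,700.
Sum already equals the total — no adjustment.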